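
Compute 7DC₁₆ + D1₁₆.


Align and add column by column (LSB to MSB, each column mod 16 with carry):
  07DC
+ 00D1
  ----
  col 0: C(12) + 1(1) + 0 (carry in) = 13 → D(13), carry out 0
  col 1: D(13) + D(13) + 0 (carry in) = 26 → A(10), carry out 1
  col 2: 7(7) + 0(0) + 1 (carry in) = 8 → 8(8), carry out 0
  col 3: 0(0) + 0(0) + 0 (carry in) = 0 → 0(0), carry out 0
Reading digits MSB→LSB: 08AD
Strip leading zeros: 8AD
= 0x8AD


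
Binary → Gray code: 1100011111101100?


Binary: 1100011111101100
Gray code: G = B XOR (B >> 1)
B >> 1 = 0110001111110110
1100011111101100 XOR 0110001111110110:
  1 XOR 0 = 1
  1 XOR 1 = 0
  0 XOR 1 = 1
  0 XOR 0 = 0
  0 XOR 0 = 0
  1 XOR 0 = 1
  1 XOR 1 = 0
  1 XOR 1 = 0
  1 XOR 1 = 0
  1 XOR 1 = 0
  1 XOR 1 = 0
  0 XOR 1 = 1
  1 XOR 0 = 1
  1 XOR 1 = 0
  0 XOR 1 = 1
  0 XOR 0 = 0
= 1010010000011010


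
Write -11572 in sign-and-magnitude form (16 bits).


Sign bit: 1 (negative)
Magnitude: 11572 = 010110100110100
= 1010110100110100


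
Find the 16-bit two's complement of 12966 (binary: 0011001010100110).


Original: 0011001010100110
Step 1 - Invert all bits: 1100110101011001
Step 2 - Add 1: 1100110101011001 + 1
= 1100110101011010 (represents -12966)


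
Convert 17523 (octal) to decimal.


Positional values:
Position 0: 3 × 8^0 = 3
Position 1: 2 × 8^1 = 16
Position 2: 5 × 8^2 = 320
Position 3: 7 × 8^3 = 3584
Position 4: 1 × 8^4 = 4096
Sum = 3 + 16 + 320 + 3584 + 4096
= 8019


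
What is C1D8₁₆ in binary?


Each hex digit → 4 binary bits:
  C = 1100
  1 = 0001
  D = 1101
  8 = 1000
Concatenate: 1100 0001 1101 1000
= 1100000111011000


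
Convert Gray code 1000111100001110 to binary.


Gray code: 1000111100001110
MSB stays the same: 1
Each subsequent bit = prev_binary XOR current_gray:
  B[1] = 1 XOR 0 = 1
  B[2] = 1 XOR 0 = 1
  B[3] = 1 XOR 0 = 1
  B[4] = 1 XOR 1 = 0
  B[5] = 0 XOR 1 = 1
  B[6] = 1 XOR 1 = 0
  B[7] = 0 XOR 1 = 1
  B[8] = 1 XOR 0 = 1
  B[9] = 1 XOR 0 = 1
  B[10] = 1 XOR 0 = 1
  B[11] = 1 XOR 0 = 1
  B[12] = 1 XOR 1 = 0
  B[13] = 0 XOR 1 = 1
  B[14] = 1 XOR 1 = 0
  B[15] = 0 XOR 0 = 0
= 1111010111110100 (62964 decimal)


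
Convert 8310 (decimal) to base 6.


Divide by 6 repeatedly:
8310 ÷ 6 = 1385 remainder 0
1385 ÷ 6 = 230 remainder 5
230 ÷ 6 = 38 remainder 2
38 ÷ 6 = 6 remainder 2
6 ÷ 6 = 1 remainder 0
1 ÷ 6 = 0 remainder 1
Reading remainders bottom-up:
= 102250


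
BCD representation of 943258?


Each digit → 4-bit binary:
  9 → 1001
  4 → 0100
  3 → 0011
  2 → 0010
  5 → 0101
  8 → 1000
= 1001 0100 0011 0010 0101 1000


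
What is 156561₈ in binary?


Each octal digit → 3 binary bits:
  1 = 001
  5 = 101
  6 = 110
  5 = 101
  6 = 110
  1 = 001
Concatenate: 001 101 110 101 110 001
= 001101110101110001


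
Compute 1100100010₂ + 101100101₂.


Align and add column by column (LSB to MSB, carry propagating):
  01100100010
+ 00101100101
  -----------
  col 0: 0 + 1 + 0 (carry in) = 1 → bit 1, carry out 0
  col 1: 1 + 0 + 0 (carry in) = 1 → bit 1, carry out 0
  col 2: 0 + 1 + 0 (carry in) = 1 → bit 1, carry out 0
  col 3: 0 + 0 + 0 (carry in) = 0 → bit 0, carry out 0
  col 4: 0 + 0 + 0 (carry in) = 0 → bit 0, carry out 0
  col 5: 1 + 1 + 0 (carry in) = 2 → bit 0, carry out 1
  col 6: 0 + 1 + 1 (carry in) = 2 → bit 0, carry out 1
  col 7: 0 + 0 + 1 (carry in) = 1 → bit 1, carry out 0
  col 8: 1 + 1 + 0 (carry in) = 2 → bit 0, carry out 1
  col 9: 1 + 0 + 1 (carry in) = 2 → bit 0, carry out 1
  col 10: 0 + 0 + 1 (carry in) = 1 → bit 1, carry out 0
Reading bits MSB→LSB: 10010000111
Strip leading zeros: 10010000111
= 10010000111


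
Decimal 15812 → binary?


Divide by 2 repeatedly:
15812 ÷ 2 = 7906 remainder 0
7906 ÷ 2 = 3953 remainder 0
3953 ÷ 2 = 1976 remainder 1
1976 ÷ 2 = 988 remainder 0
988 ÷ 2 = 494 remainder 0
494 ÷ 2 = 247 remainder 0
247 ÷ 2 = 123 remainder 1
123 ÷ 2 = 61 remainder 1
61 ÷ 2 = 30 remainder 1
30 ÷ 2 = 15 remainder 0
15 ÷ 2 = 7 remainder 1
7 ÷ 2 = 3 remainder 1
3 ÷ 2 = 1 remainder 1
1 ÷ 2 = 0 remainder 1
Reading remainders bottom-up:
= 11110111000100


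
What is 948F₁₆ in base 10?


Positional values:
Position 0: F × 16^0 = 15 × 1 = 15
Position 1: 8 × 16^1 = 8 × 16 = 128
Position 2: 4 × 16^2 = 4 × 256 = 1024
Position 3: 9 × 16^3 = 9 × 4096 = 36864
Sum = 15 + 128 + 1024 + 36864
= 38031


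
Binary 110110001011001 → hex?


Group into 4-bit nibbles: 0110110001011001
  0110 = 6
  1100 = C
  0101 = 5
  1001 = 9
= 0x6C59


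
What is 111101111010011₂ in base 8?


Group into 3-bit groups: 111101111010011
  111 = 7
  101 = 5
  111 = 7
  010 = 2
  011 = 3
= 0o75723


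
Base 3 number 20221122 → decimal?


Positional values (base 3):
  2 × 3^0 = 2 × 1 = 2
  2 × 3^1 = 2 × 3 = 6
  1 × 3^2 = 1 × 9 = 9
  1 × 3^3 = 1 × 27 = 27
  2 × 3^4 = 2 × 81 = 162
  2 × 3^5 = 2 × 243 = 486
  0 × 3^6 = 0 × 729 = 0
  2 × 3^7 = 2 × 2187 = 4374
Sum = 2 + 6 + 9 + 27 + 162 + 486 + 0 + 4374
= 5066


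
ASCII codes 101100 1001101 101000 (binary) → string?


Codes (binary): 101100 1001101 101000
Per-code ASCII lookup:
  101100 = 44  (special character) → ','
  1001101 = 77  (range 65-90: uppercase, 77 - 65 = 12) → 'M'
  101000 = 40  (special character) → '('
= ',M('


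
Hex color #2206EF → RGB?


Hex: #2206EF
R = 22₁₆ = 34
G = 06₁₆ = 6
B = EF₁₆ = 239
= RGB(34, 6, 239)


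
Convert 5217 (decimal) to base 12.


Divide by 12 repeatedly:
5217 ÷ 12 = 434 remainder 9
434 ÷ 12 = 36 remainder 2
36 ÷ 12 = 3 remainder 0
3 ÷ 12 = 0 remainder 3
Reading remainders bottom-up:
= 3029


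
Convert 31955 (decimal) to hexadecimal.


Divide by 16 repeatedly:
31955 ÷ 16 = 1997 remainder 3 (3)
1997 ÷ 16 = 124 remainder 13 (D)
124 ÷ 16 = 7 remainder 12 (C)
7 ÷ 16 = 0 remainder 7 (7)
Reading remainders bottom-up:
= 0x7CD3


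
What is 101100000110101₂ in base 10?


Positional values:
Bit 0: 1 × 2^0 = 1
Bit 2: 1 × 2^2 = 4
Bit 4: 1 × 2^4 = 16
Bit 5: 1 × 2^5 = 32
Bit 11: 1 × 2^11 = 2048
Bit 12: 1 × 2^12 = 4096
Bit 14: 1 × 2^14 = 16384
Sum = 1 + 4 + 16 + 32 + 2048 + 4096 + 16384
= 22581


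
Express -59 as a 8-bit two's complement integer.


Original: 00111011
Step 1 - Invert all bits: 11000100
Step 2 - Add 1: 11000100 + 1
= 11000101 (represents -59)


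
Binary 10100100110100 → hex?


Group into 4-bit nibbles: 0010100100110100
  0010 = 2
  1001 = 9
  0011 = 3
  0100 = 4
= 0x2934


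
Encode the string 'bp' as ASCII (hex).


String: 'bp'  (2 characters)
Per-character ASCII lookup:
  'b': lowercase starts at 97: 'b' = 97 + 1 = 98 → 0x62
  'p': lowercase starts at 97: 'p' = 97 + 15 = 112 → 0x70
= 0x62 0x70


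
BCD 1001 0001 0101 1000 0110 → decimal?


Each 4-bit group → digit:
  1001 → 9
  0001 → 1
  0101 → 5
  1000 → 8
  0110 → 6
= 91586


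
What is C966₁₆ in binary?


Each hex digit → 4 binary bits:
  C = 1100
  9 = 1001
  6 = 0110
  6 = 0110
Concatenate: 1100 1001 0110 0110
= 1100100101100110


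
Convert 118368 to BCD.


Each digit → 4-bit binary:
  1 → 0001
  1 → 0001
  8 → 1000
  3 → 0011
  6 → 0110
  8 → 1000
= 0001 0001 1000 0011 0110 1000


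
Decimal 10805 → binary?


Divide by 2 repeatedly:
10805 ÷ 2 = 5402 remainder 1
5402 ÷ 2 = 2701 remainder 0
2701 ÷ 2 = 1350 remainder 1
1350 ÷ 2 = 675 remainder 0
675 ÷ 2 = 337 remainder 1
337 ÷ 2 = 168 remainder 1
168 ÷ 2 = 84 remainder 0
84 ÷ 2 = 42 remainder 0
42 ÷ 2 = 21 remainder 0
21 ÷ 2 = 10 remainder 1
10 ÷ 2 = 5 remainder 0
5 ÷ 2 = 2 remainder 1
2 ÷ 2 = 1 remainder 0
1 ÷ 2 = 0 remainder 1
Reading remainders bottom-up:
= 10101000110101


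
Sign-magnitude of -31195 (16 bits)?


Sign bit: 1 (negative)
Magnitude: 31195 = 111100111011011
= 1111100111011011


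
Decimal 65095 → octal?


Divide by 8 repeatedly:
65095 ÷ 8 = 8136 remainder 7
8136 ÷ 8 = 1017 remainder 0
1017 ÷ 8 = 127 remainder 1
127 ÷ 8 = 15 remainder 7
15 ÷ 8 = 1 remainder 7
1 ÷ 8 = 0 remainder 1
Reading remainders bottom-up:
= 0o177107


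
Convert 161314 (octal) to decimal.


Positional values:
Position 0: 4 × 8^0 = 4
Position 1: 1 × 8^1 = 8
Position 2: 3 × 8^2 = 192
Position 3: 1 × 8^3 = 512
Position 4: 6 × 8^4 = 24576
Position 5: 1 × 8^5 = 32768
Sum = 4 + 8 + 192 + 512 + 24576 + 32768
= 58060


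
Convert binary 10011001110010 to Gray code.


Binary: 10011001110010
Gray code: G = B XOR (B >> 1)
B >> 1 = 01001100111001
10011001110010 XOR 01001100111001:
  1 XOR 0 = 1
  0 XOR 1 = 1
  0 XOR 0 = 0
  1 XOR 0 = 1
  1 XOR 1 = 0
  0 XOR 1 = 1
  0 XOR 0 = 0
  1 XOR 0 = 1
  1 XOR 1 = 0
  1 XOR 1 = 0
  0 XOR 1 = 1
  0 XOR 0 = 0
  1 XOR 0 = 1
  0 XOR 1 = 1
= 11010101001011


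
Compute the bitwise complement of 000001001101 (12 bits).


Original: 000001001101
Invert all bits:
  bit 0: 0 → 1
  bit 1: 0 → 1
  bit 2: 0 → 1
  bit 3: 0 → 1
  bit 4: 0 → 1
  bit 5: 1 → 0
  bit 6: 0 → 1
  bit 7: 0 → 1
  bit 8: 1 → 0
  bit 9: 1 → 0
  bit 10: 0 → 1
  bit 11: 1 → 0
= 111110110010


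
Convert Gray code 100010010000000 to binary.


Gray code: 100010010000000
MSB stays the same: 1
Each subsequent bit = prev_binary XOR current_gray:
  B[1] = 1 XOR 0 = 1
  B[2] = 1 XOR 0 = 1
  B[3] = 1 XOR 0 = 1
  B[4] = 1 XOR 1 = 0
  B[5] = 0 XOR 0 = 0
  B[6] = 0 XOR 0 = 0
  B[7] = 0 XOR 1 = 1
  B[8] = 1 XOR 0 = 1
  B[9] = 1 XOR 0 = 1
  B[10] = 1 XOR 0 = 1
  B[11] = 1 XOR 0 = 1
  B[12] = 1 XOR 0 = 1
  B[13] = 1 XOR 0 = 1
  B[14] = 1 XOR 0 = 1
= 111100011111111 (30975 decimal)


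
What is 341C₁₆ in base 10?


Positional values:
Position 0: C × 16^0 = 12 × 1 = 12
Position 1: 1 × 16^1 = 1 × 16 = 16
Position 2: 4 × 16^2 = 4 × 256 = 1024
Position 3: 3 × 16^3 = 3 × 4096 = 12288
Sum = 12 + 16 + 1024 + 12288
= 13340


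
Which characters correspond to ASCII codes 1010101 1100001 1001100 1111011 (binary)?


Codes (binary): 1010101 1100001 1001100 1111011
Per-code ASCII lookup:
  1010101 = 85  (range 65-90: uppercase, 85 - 65 = 20) → 'U'
  1100001 = 97  (range 97-122: lowercase, 97 - 97 = 0) → 'a'
  1001100 = 76  (range 65-90: uppercase, 76 - 65 = 11) → 'L'
  1111011 = 123  (special character) → '{'
= 'UaL{'


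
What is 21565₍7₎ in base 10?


Positional values (base 7):
  5 × 7^0 = 5 × 1 = 5
  6 × 7^1 = 6 × 7 = 42
  5 × 7^2 = 5 × 49 = 245
  1 × 7^3 = 1 × 343 = 343
  2 × 7^4 = 2 × 2401 = 4802
Sum = 5 + 42 + 245 + 343 + 4802
= 5437


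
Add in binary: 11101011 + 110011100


Align and add column by column (LSB to MSB, carry propagating):
  0011101011
+ 0110011100
  ----------
  col 0: 1 + 0 + 0 (carry in) = 1 → bit 1, carry out 0
  col 1: 1 + 0 + 0 (carry in) = 1 → bit 1, carry out 0
  col 2: 0 + 1 + 0 (carry in) = 1 → bit 1, carry out 0
  col 3: 1 + 1 + 0 (carry in) = 2 → bit 0, carry out 1
  col 4: 0 + 1 + 1 (carry in) = 2 → bit 0, carry out 1
  col 5: 1 + 0 + 1 (carry in) = 2 → bit 0, carry out 1
  col 6: 1 + 0 + 1 (carry in) = 2 → bit 0, carry out 1
  col 7: 1 + 1 + 1 (carry in) = 3 → bit 1, carry out 1
  col 8: 0 + 1 + 1 (carry in) = 2 → bit 0, carry out 1
  col 9: 0 + 0 + 1 (carry in) = 1 → bit 1, carry out 0
Reading bits MSB→LSB: 1010000111
Strip leading zeros: 1010000111
= 1010000111


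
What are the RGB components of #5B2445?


Hex: #5B2445
R = 5B₁₆ = 91
G = 24₁₆ = 36
B = 45₁₆ = 69
= RGB(91, 36, 69)


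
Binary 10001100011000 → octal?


Group into 3-bit groups: 010001100011000
  010 = 2
  001 = 1
  100 = 4
  011 = 3
  000 = 0
= 0o21430


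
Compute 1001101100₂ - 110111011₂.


Align and subtract column by column (LSB to MSB, borrowing when needed):
  1001101100
- 0110111011
  ----------
  col 0: (0 - 0 borrow-in) - 1 → borrow from next column: (0+2) - 1 = 1, borrow out 1
  col 1: (0 - 1 borrow-in) - 1 → borrow from next column: (-1+2) - 1 = 0, borrow out 1
  col 2: (1 - 1 borrow-in) - 0 → 0 - 0 = 0, borrow out 0
  col 3: (1 - 0 borrow-in) - 1 → 1 - 1 = 0, borrow out 0
  col 4: (0 - 0 borrow-in) - 1 → borrow from next column: (0+2) - 1 = 1, borrow out 1
  col 5: (1 - 1 borrow-in) - 1 → borrow from next column: (0+2) - 1 = 1, borrow out 1
  col 6: (1 - 1 borrow-in) - 0 → 0 - 0 = 0, borrow out 0
  col 7: (0 - 0 borrow-in) - 1 → borrow from next column: (0+2) - 1 = 1, borrow out 1
  col 8: (0 - 1 borrow-in) - 1 → borrow from next column: (-1+2) - 1 = 0, borrow out 1
  col 9: (1 - 1 borrow-in) - 0 → 0 - 0 = 0, borrow out 0
Reading bits MSB→LSB: 0010110001
Strip leading zeros: 10110001
= 10110001


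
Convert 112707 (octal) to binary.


Each octal digit → 3 binary bits:
  1 = 001
  1 = 001
  2 = 010
  7 = 111
  0 = 000
  7 = 111
Concatenate: 001 001 010 111 000 111
= 001001010111000111


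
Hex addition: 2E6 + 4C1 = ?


Align and add column by column (LSB to MSB, each column mod 16 with carry):
  02E6
+ 04C1
  ----
  col 0: 6(6) + 1(1) + 0 (carry in) = 7 → 7(7), carry out 0
  col 1: E(14) + C(12) + 0 (carry in) = 26 → A(10), carry out 1
  col 2: 2(2) + 4(4) + 1 (carry in) = 7 → 7(7), carry out 0
  col 3: 0(0) + 0(0) + 0 (carry in) = 0 → 0(0), carry out 0
Reading digits MSB→LSB: 07A7
Strip leading zeros: 7A7
= 0x7A7


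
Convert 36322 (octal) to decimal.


Positional values:
Position 0: 2 × 8^0 = 2
Position 1: 2 × 8^1 = 16
Position 2: 3 × 8^2 = 192
Position 3: 6 × 8^3 = 3072
Position 4: 3 × 8^4 = 12288
Sum = 2 + 16 + 192 + 3072 + 12288
= 15570


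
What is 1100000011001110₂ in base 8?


Group into 3-bit groups: 001100000011001110
  001 = 1
  100 = 4
  000 = 0
  011 = 3
  001 = 1
  110 = 6
= 0o140316


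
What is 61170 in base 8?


Divide by 8 repeatedly:
61170 ÷ 8 = 7646 remainder 2
7646 ÷ 8 = 955 remainder 6
955 ÷ 8 = 119 remainder 3
119 ÷ 8 = 14 remainder 7
14 ÷ 8 = 1 remainder 6
1 ÷ 8 = 0 remainder 1
Reading remainders bottom-up:
= 0o167362


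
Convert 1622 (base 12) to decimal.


Positional values (base 12):
  2 × 12^0 = 2 × 1 = 2
  2 × 12^1 = 2 × 12 = 24
  6 × 12^2 = 6 × 144 = 864
  1 × 12^3 = 1 × 1728 = 1728
Sum = 2 + 24 + 864 + 1728
= 2618


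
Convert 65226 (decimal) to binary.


Divide by 2 repeatedly:
65226 ÷ 2 = 32613 remainder 0
32613 ÷ 2 = 16306 remainder 1
16306 ÷ 2 = 8153 remainder 0
8153 ÷ 2 = 4076 remainder 1
4076 ÷ 2 = 2038 remainder 0
2038 ÷ 2 = 1019 remainder 0
1019 ÷ 2 = 509 remainder 1
509 ÷ 2 = 254 remainder 1
254 ÷ 2 = 127 remainder 0
127 ÷ 2 = 63 remainder 1
63 ÷ 2 = 31 remainder 1
31 ÷ 2 = 15 remainder 1
15 ÷ 2 = 7 remainder 1
7 ÷ 2 = 3 remainder 1
3 ÷ 2 = 1 remainder 1
1 ÷ 2 = 0 remainder 1
Reading remainders bottom-up:
= 1111111011001010


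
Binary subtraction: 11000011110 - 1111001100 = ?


Align and subtract column by column (LSB to MSB, borrowing when needed):
  11000011110
- 01111001100
  -----------
  col 0: (0 - 0 borrow-in) - 0 → 0 - 0 = 0, borrow out 0
  col 1: (1 - 0 borrow-in) - 0 → 1 - 0 = 1, borrow out 0
  col 2: (1 - 0 borrow-in) - 1 → 1 - 1 = 0, borrow out 0
  col 3: (1 - 0 borrow-in) - 1 → 1 - 1 = 0, borrow out 0
  col 4: (1 - 0 borrow-in) - 0 → 1 - 0 = 1, borrow out 0
  col 5: (0 - 0 borrow-in) - 0 → 0 - 0 = 0, borrow out 0
  col 6: (0 - 0 borrow-in) - 1 → borrow from next column: (0+2) - 1 = 1, borrow out 1
  col 7: (0 - 1 borrow-in) - 1 → borrow from next column: (-1+2) - 1 = 0, borrow out 1
  col 8: (0 - 1 borrow-in) - 1 → borrow from next column: (-1+2) - 1 = 0, borrow out 1
  col 9: (1 - 1 borrow-in) - 1 → borrow from next column: (0+2) - 1 = 1, borrow out 1
  col 10: (1 - 1 borrow-in) - 0 → 0 - 0 = 0, borrow out 0
Reading bits MSB→LSB: 01001010010
Strip leading zeros: 1001010010
= 1001010010


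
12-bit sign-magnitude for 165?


Sign bit: 0 (positive)
Magnitude: 165 = 00010100101
= 000010100101


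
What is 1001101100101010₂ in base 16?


Group into 4-bit nibbles: 1001101100101010
  1001 = 9
  1011 = B
  0010 = 2
  1010 = A
= 0x9B2A


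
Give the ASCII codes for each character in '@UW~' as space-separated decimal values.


String: '@UW~'  (4 characters)
Per-character ASCII lookup:
  '@': special character: '@' = 64
  'U': uppercase starts at 65: 'U' = 65 + 20 = 85
  'W': uppercase starts at 65: 'W' = 65 + 22 = 87
  '~': special character: '~' = 126
= 64 85 87 126


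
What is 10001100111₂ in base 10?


Positional values:
Bit 0: 1 × 2^0 = 1
Bit 1: 1 × 2^1 = 2
Bit 2: 1 × 2^2 = 4
Bit 5: 1 × 2^5 = 32
Bit 6: 1 × 2^6 = 64
Bit 10: 1 × 2^10 = 1024
Sum = 1 + 2 + 4 + 32 + 64 + 1024
= 1127


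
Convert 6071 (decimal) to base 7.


Divide by 7 repeatedly:
6071 ÷ 7 = 867 remainder 2
867 ÷ 7 = 123 remainder 6
123 ÷ 7 = 17 remainder 4
17 ÷ 7 = 2 remainder 3
2 ÷ 7 = 0 remainder 2
Reading remainders bottom-up:
= 23462


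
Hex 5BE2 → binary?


Each hex digit → 4 binary bits:
  5 = 0101
  B = 1011
  E = 1110
  2 = 0010
Concatenate: 0101 1011 1110 0010
= 0101101111100010


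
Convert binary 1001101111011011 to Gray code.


Binary: 1001101111011011
Gray code: G = B XOR (B >> 1)
B >> 1 = 0100110111101101
1001101111011011 XOR 0100110111101101:
  1 XOR 0 = 1
  0 XOR 1 = 1
  0 XOR 0 = 0
  1 XOR 0 = 1
  1 XOR 1 = 0
  0 XOR 1 = 1
  1 XOR 0 = 1
  1 XOR 1 = 0
  1 XOR 1 = 0
  1 XOR 1 = 0
  0 XOR 1 = 1
  1 XOR 0 = 1
  1 XOR 1 = 0
  0 XOR 1 = 1
  1 XOR 0 = 1
  1 XOR 1 = 0
= 1101011000110110


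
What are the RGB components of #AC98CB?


Hex: #AC98CB
R = AC₁₆ = 172
G = 98₁₆ = 152
B = CB₁₆ = 203
= RGB(172, 152, 203)


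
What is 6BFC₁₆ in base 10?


Positional values:
Position 0: C × 16^0 = 12 × 1 = 12
Position 1: F × 16^1 = 15 × 16 = 240
Position 2: B × 16^2 = 11 × 256 = 2816
Position 3: 6 × 16^3 = 6 × 4096 = 24576
Sum = 12 + 240 + 2816 + 24576
= 27644


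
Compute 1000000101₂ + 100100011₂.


Align and add column by column (LSB to MSB, carry propagating):
  01000000101
+ 00100100011
  -----------
  col 0: 1 + 1 + 0 (carry in) = 2 → bit 0, carry out 1
  col 1: 0 + 1 + 1 (carry in) = 2 → bit 0, carry out 1
  col 2: 1 + 0 + 1 (carry in) = 2 → bit 0, carry out 1
  col 3: 0 + 0 + 1 (carry in) = 1 → bit 1, carry out 0
  col 4: 0 + 0 + 0 (carry in) = 0 → bit 0, carry out 0
  col 5: 0 + 1 + 0 (carry in) = 1 → bit 1, carry out 0
  col 6: 0 + 0 + 0 (carry in) = 0 → bit 0, carry out 0
  col 7: 0 + 0 + 0 (carry in) = 0 → bit 0, carry out 0
  col 8: 0 + 1 + 0 (carry in) = 1 → bit 1, carry out 0
  col 9: 1 + 0 + 0 (carry in) = 1 → bit 1, carry out 0
  col 10: 0 + 0 + 0 (carry in) = 0 → bit 0, carry out 0
Reading bits MSB→LSB: 01100101000
Strip leading zeros: 1100101000
= 1100101000


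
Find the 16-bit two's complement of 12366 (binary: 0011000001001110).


Original: 0011000001001110
Step 1 - Invert all bits: 1100111110110001
Step 2 - Add 1: 1100111110110001 + 1
= 1100111110110010 (represents -12366)


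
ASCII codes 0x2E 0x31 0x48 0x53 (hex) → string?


Codes (hex): 0x2E 0x31 0x48 0x53
Per-code ASCII lookup:
  0x2E = 46  (special character) → '.'
  0x31 = 49  (range 48-57: digits, 49 - 48 = 1) → '1'
  0x48 = 72  (range 65-90: uppercase, 72 - 65 = 7) → 'H'
  0x53 = 83  (range 65-90: uppercase, 83 - 65 = 18) → 'S'
= '.1HS'


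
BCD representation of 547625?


Each digit → 4-bit binary:
  5 → 0101
  4 → 0100
  7 → 0111
  6 → 0110
  2 → 0010
  5 → 0101
= 0101 0100 0111 0110 0010 0101


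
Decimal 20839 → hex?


Divide by 16 repeatedly:
20839 ÷ 16 = 1302 remainder 7 (7)
1302 ÷ 16 = 81 remainder 6 (6)
81 ÷ 16 = 5 remainder 1 (1)
5 ÷ 16 = 0 remainder 5 (5)
Reading remainders bottom-up:
= 0x5167


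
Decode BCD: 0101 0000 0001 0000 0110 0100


Each 4-bit group → digit:
  0101 → 5
  0000 → 0
  0001 → 1
  0000 → 0
  0110 → 6
  0100 → 4
= 501064


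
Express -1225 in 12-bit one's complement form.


Original: 010011001001
Invert all bits:
  bit 0: 0 → 1
  bit 1: 1 → 0
  bit 2: 0 → 1
  bit 3: 0 → 1
  bit 4: 1 → 0
  bit 5: 1 → 0
  bit 6: 0 → 1
  bit 7: 0 → 1
  bit 8: 1 → 0
  bit 9: 0 → 1
  bit 10: 0 → 1
  bit 11: 1 → 0
= 101100110110


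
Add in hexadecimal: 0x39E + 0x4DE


Align and add column by column (LSB to MSB, each column mod 16 with carry):
  039E
+ 04DE
  ----
  col 0: E(14) + E(14) + 0 (carry in) = 28 → C(12), carry out 1
  col 1: 9(9) + D(13) + 1 (carry in) = 23 → 7(7), carry out 1
  col 2: 3(3) + 4(4) + 1 (carry in) = 8 → 8(8), carry out 0
  col 3: 0(0) + 0(0) + 0 (carry in) = 0 → 0(0), carry out 0
Reading digits MSB→LSB: 087C
Strip leading zeros: 87C
= 0x87C


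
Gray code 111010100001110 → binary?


Gray code: 111010100001110
MSB stays the same: 1
Each subsequent bit = prev_binary XOR current_gray:
  B[1] = 1 XOR 1 = 0
  B[2] = 0 XOR 1 = 1
  B[3] = 1 XOR 0 = 1
  B[4] = 1 XOR 1 = 0
  B[5] = 0 XOR 0 = 0
  B[6] = 0 XOR 1 = 1
  B[7] = 1 XOR 0 = 1
  B[8] = 1 XOR 0 = 1
  B[9] = 1 XOR 0 = 1
  B[10] = 1 XOR 0 = 1
  B[11] = 1 XOR 1 = 0
  B[12] = 0 XOR 1 = 1
  B[13] = 1 XOR 1 = 0
  B[14] = 0 XOR 0 = 0
= 101100111110100 (23028 decimal)


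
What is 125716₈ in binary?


Each octal digit → 3 binary bits:
  1 = 001
  2 = 010
  5 = 101
  7 = 111
  1 = 001
  6 = 110
Concatenate: 001 010 101 111 001 110
= 001010101111001110


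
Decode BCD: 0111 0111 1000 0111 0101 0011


Each 4-bit group → digit:
  0111 → 7
  0111 → 7
  1000 → 8
  0111 → 7
  0101 → 5
  0011 → 3
= 778753


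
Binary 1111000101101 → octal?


Group into 3-bit groups: 001111000101101
  001 = 1
  111 = 7
  000 = 0
  101 = 5
  101 = 5
= 0o17055


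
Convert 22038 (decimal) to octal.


Divide by 8 repeatedly:
22038 ÷ 8 = 2754 remainder 6
2754 ÷ 8 = 344 remainder 2
344 ÷ 8 = 43 remainder 0
43 ÷ 8 = 5 remainder 3
5 ÷ 8 = 0 remainder 5
Reading remainders bottom-up:
= 0o53026


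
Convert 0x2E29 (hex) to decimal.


Positional values:
Position 0: 9 × 16^0 = 9 × 1 = 9
Position 1: 2 × 16^1 = 2 × 16 = 32
Position 2: E × 16^2 = 14 × 256 = 3584
Position 3: 2 × 16^3 = 2 × 4096 = 8192
Sum = 9 + 32 + 3584 + 8192
= 11817


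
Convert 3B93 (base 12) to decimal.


Positional values (base 12):
  3 × 12^0 = 3 × 1 = 3
  9 × 12^1 = 9 × 12 = 108
  B × 12^2 = 11 × 144 = 1584
  3 × 12^3 = 3 × 1728 = 5184
Sum = 3 + 108 + 1584 + 5184
= 6879


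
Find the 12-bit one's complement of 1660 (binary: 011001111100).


Original: 011001111100
Invert all bits:
  bit 0: 0 → 1
  bit 1: 1 → 0
  bit 2: 1 → 0
  bit 3: 0 → 1
  bit 4: 0 → 1
  bit 5: 1 → 0
  bit 6: 1 → 0
  bit 7: 1 → 0
  bit 8: 1 → 0
  bit 9: 1 → 0
  bit 10: 0 → 1
  bit 11: 0 → 1
= 100110000011


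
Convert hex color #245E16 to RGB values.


Hex: #245E16
R = 24₁₆ = 36
G = 5E₁₆ = 94
B = 16₁₆ = 22
= RGB(36, 94, 22)


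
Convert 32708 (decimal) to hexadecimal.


Divide by 16 repeatedly:
32708 ÷ 16 = 2044 remainder 4 (4)
2044 ÷ 16 = 127 remainder 12 (C)
127 ÷ 16 = 7 remainder 15 (F)
7 ÷ 16 = 0 remainder 7 (7)
Reading remainders bottom-up:
= 0x7FC4


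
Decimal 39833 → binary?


Divide by 2 repeatedly:
39833 ÷ 2 = 19916 remainder 1
19916 ÷ 2 = 9958 remainder 0
9958 ÷ 2 = 4979 remainder 0
4979 ÷ 2 = 2489 remainder 1
2489 ÷ 2 = 1244 remainder 1
1244 ÷ 2 = 622 remainder 0
622 ÷ 2 = 311 remainder 0
311 ÷ 2 = 155 remainder 1
155 ÷ 2 = 77 remainder 1
77 ÷ 2 = 38 remainder 1
38 ÷ 2 = 19 remainder 0
19 ÷ 2 = 9 remainder 1
9 ÷ 2 = 4 remainder 1
4 ÷ 2 = 2 remainder 0
2 ÷ 2 = 1 remainder 0
1 ÷ 2 = 0 remainder 1
Reading remainders bottom-up:
= 1001101110011001


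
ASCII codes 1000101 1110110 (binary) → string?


Codes (binary): 1000101 1110110
Per-code ASCII lookup:
  1000101 = 69  (range 65-90: uppercase, 69 - 65 = 4) → 'E'
  1110110 = 118  (range 97-122: lowercase, 118 - 97 = 21) → 'v'
= 'Ev'


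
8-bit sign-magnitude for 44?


Sign bit: 0 (positive)
Magnitude: 44 = 0101100
= 00101100


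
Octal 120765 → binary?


Each octal digit → 3 binary bits:
  1 = 001
  2 = 010
  0 = 000
  7 = 111
  6 = 110
  5 = 101
Concatenate: 001 010 000 111 110 101
= 001010000111110101


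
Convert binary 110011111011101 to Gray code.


Binary: 110011111011101
Gray code: G = B XOR (B >> 1)
B >> 1 = 011001111101110
110011111011101 XOR 011001111101110:
  1 XOR 0 = 1
  1 XOR 1 = 0
  0 XOR 1 = 1
  0 XOR 0 = 0
  1 XOR 0 = 1
  1 XOR 1 = 0
  1 XOR 1 = 0
  1 XOR 1 = 0
  1 XOR 1 = 0
  0 XOR 1 = 1
  1 XOR 0 = 1
  1 XOR 1 = 0
  1 XOR 1 = 0
  0 XOR 1 = 1
  1 XOR 0 = 1
= 101010000110011


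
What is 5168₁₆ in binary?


Each hex digit → 4 binary bits:
  5 = 0101
  1 = 0001
  6 = 0110
  8 = 1000
Concatenate: 0101 0001 0110 1000
= 0101000101101000


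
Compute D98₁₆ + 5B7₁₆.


Align and add column by column (LSB to MSB, each column mod 16 with carry):
  0D98
+ 05B7
  ----
  col 0: 8(8) + 7(7) + 0 (carry in) = 15 → F(15), carry out 0
  col 1: 9(9) + B(11) + 0 (carry in) = 20 → 4(4), carry out 1
  col 2: D(13) + 5(5) + 1 (carry in) = 19 → 3(3), carry out 1
  col 3: 0(0) + 0(0) + 1 (carry in) = 1 → 1(1), carry out 0
Reading digits MSB→LSB: 134F
Strip leading zeros: 134F
= 0x134F


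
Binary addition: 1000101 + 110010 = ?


Align and add column by column (LSB to MSB, carry propagating):
  01000101
+ 00110010
  --------
  col 0: 1 + 0 + 0 (carry in) = 1 → bit 1, carry out 0
  col 1: 0 + 1 + 0 (carry in) = 1 → bit 1, carry out 0
  col 2: 1 + 0 + 0 (carry in) = 1 → bit 1, carry out 0
  col 3: 0 + 0 + 0 (carry in) = 0 → bit 0, carry out 0
  col 4: 0 + 1 + 0 (carry in) = 1 → bit 1, carry out 0
  col 5: 0 + 1 + 0 (carry in) = 1 → bit 1, carry out 0
  col 6: 1 + 0 + 0 (carry in) = 1 → bit 1, carry out 0
  col 7: 0 + 0 + 0 (carry in) = 0 → bit 0, carry out 0
Reading bits MSB→LSB: 01110111
Strip leading zeros: 1110111
= 1110111


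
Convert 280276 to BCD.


Each digit → 4-bit binary:
  2 → 0010
  8 → 1000
  0 → 0000
  2 → 0010
  7 → 0111
  6 → 0110
= 0010 1000 0000 0010 0111 0110


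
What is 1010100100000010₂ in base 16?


Group into 4-bit nibbles: 1010100100000010
  1010 = A
  1001 = 9
  0000 = 0
  0010 = 2
= 0xA902


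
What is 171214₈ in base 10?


Positional values:
Position 0: 4 × 8^0 = 4
Position 1: 1 × 8^1 = 8
Position 2: 2 × 8^2 = 128
Position 3: 1 × 8^3 = 512
Position 4: 7 × 8^4 = 28672
Position 5: 1 × 8^5 = 32768
Sum = 4 + 8 + 128 + 512 + 28672 + 32768
= 62092


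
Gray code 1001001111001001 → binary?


Gray code: 1001001111001001
MSB stays the same: 1
Each subsequent bit = prev_binary XOR current_gray:
  B[1] = 1 XOR 0 = 1
  B[2] = 1 XOR 0 = 1
  B[3] = 1 XOR 1 = 0
  B[4] = 0 XOR 0 = 0
  B[5] = 0 XOR 0 = 0
  B[6] = 0 XOR 1 = 1
  B[7] = 1 XOR 1 = 0
  B[8] = 0 XOR 1 = 1
  B[9] = 1 XOR 1 = 0
  B[10] = 0 XOR 0 = 0
  B[11] = 0 XOR 0 = 0
  B[12] = 0 XOR 1 = 1
  B[13] = 1 XOR 0 = 1
  B[14] = 1 XOR 0 = 1
  B[15] = 1 XOR 1 = 0
= 1110001010001110 (57998 decimal)


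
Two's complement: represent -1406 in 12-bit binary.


Original: 010101111110
Step 1 - Invert all bits: 101010000001
Step 2 - Add 1: 101010000001 + 1
= 101010000010 (represents -1406)


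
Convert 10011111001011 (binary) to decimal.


Positional values:
Bit 0: 1 × 2^0 = 1
Bit 1: 1 × 2^1 = 2
Bit 3: 1 × 2^3 = 8
Bit 6: 1 × 2^6 = 64
Bit 7: 1 × 2^7 = 128
Bit 8: 1 × 2^8 = 256
Bit 9: 1 × 2^9 = 512
Bit 10: 1 × 2^10 = 1024
Bit 13: 1 × 2^13 = 8192
Sum = 1 + 2 + 8 + 64 + 128 + 256 + 512 + 1024 + 8192
= 10187


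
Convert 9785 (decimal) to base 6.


Divide by 6 repeatedly:
9785 ÷ 6 = 1630 remainder 5
1630 ÷ 6 = 271 remainder 4
271 ÷ 6 = 45 remainder 1
45 ÷ 6 = 7 remainder 3
7 ÷ 6 = 1 remainder 1
1 ÷ 6 = 0 remainder 1
Reading remainders bottom-up:
= 113145


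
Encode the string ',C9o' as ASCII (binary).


String: ',C9o'  (4 characters)
Per-character ASCII lookup:
  ',': special character: ',' = 44 → 101100
  'C': uppercase starts at 65: 'C' = 65 + 2 = 67 → 1000011
  '9': digits start at 48: '9' = 48 + 9 = 57 → 111001
  'o': lowercase starts at 97: 'o' = 97 + 14 = 111 → 1101111
= 101100 1000011 111001 1101111


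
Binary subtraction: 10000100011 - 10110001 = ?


Align and subtract column by column (LSB to MSB, borrowing when needed):
  10000100011
- 00010110001
  -----------
  col 0: (1 - 0 borrow-in) - 1 → 1 - 1 = 0, borrow out 0
  col 1: (1 - 0 borrow-in) - 0 → 1 - 0 = 1, borrow out 0
  col 2: (0 - 0 borrow-in) - 0 → 0 - 0 = 0, borrow out 0
  col 3: (0 - 0 borrow-in) - 0 → 0 - 0 = 0, borrow out 0
  col 4: (0 - 0 borrow-in) - 1 → borrow from next column: (0+2) - 1 = 1, borrow out 1
  col 5: (1 - 1 borrow-in) - 1 → borrow from next column: (0+2) - 1 = 1, borrow out 1
  col 6: (0 - 1 borrow-in) - 0 → borrow from next column: (-1+2) - 0 = 1, borrow out 1
  col 7: (0 - 1 borrow-in) - 1 → borrow from next column: (-1+2) - 1 = 0, borrow out 1
  col 8: (0 - 1 borrow-in) - 0 → borrow from next column: (-1+2) - 0 = 1, borrow out 1
  col 9: (0 - 1 borrow-in) - 0 → borrow from next column: (-1+2) - 0 = 1, borrow out 1
  col 10: (1 - 1 borrow-in) - 0 → 0 - 0 = 0, borrow out 0
Reading bits MSB→LSB: 01101110010
Strip leading zeros: 1101110010
= 1101110010


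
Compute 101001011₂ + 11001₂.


Align and add column by column (LSB to MSB, carry propagating):
  0101001011
+ 0000011001
  ----------
  col 0: 1 + 1 + 0 (carry in) = 2 → bit 0, carry out 1
  col 1: 1 + 0 + 1 (carry in) = 2 → bit 0, carry out 1
  col 2: 0 + 0 + 1 (carry in) = 1 → bit 1, carry out 0
  col 3: 1 + 1 + 0 (carry in) = 2 → bit 0, carry out 1
  col 4: 0 + 1 + 1 (carry in) = 2 → bit 0, carry out 1
  col 5: 0 + 0 + 1 (carry in) = 1 → bit 1, carry out 0
  col 6: 1 + 0 + 0 (carry in) = 1 → bit 1, carry out 0
  col 7: 0 + 0 + 0 (carry in) = 0 → bit 0, carry out 0
  col 8: 1 + 0 + 0 (carry in) = 1 → bit 1, carry out 0
  col 9: 0 + 0 + 0 (carry in) = 0 → bit 0, carry out 0
Reading bits MSB→LSB: 0101100100
Strip leading zeros: 101100100
= 101100100


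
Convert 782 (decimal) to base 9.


Divide by 9 repeatedly:
782 ÷ 9 = 86 remainder 8
86 ÷ 9 = 9 remainder 5
9 ÷ 9 = 1 remainder 0
1 ÷ 9 = 0 remainder 1
Reading remainders bottom-up:
= 1058


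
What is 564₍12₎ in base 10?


Positional values (base 12):
  4 × 12^0 = 4 × 1 = 4
  6 × 12^1 = 6 × 12 = 72
  5 × 12^2 = 5 × 144 = 720
Sum = 4 + 72 + 720
= 796


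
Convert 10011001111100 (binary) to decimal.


Positional values:
Bit 2: 1 × 2^2 = 4
Bit 3: 1 × 2^3 = 8
Bit 4: 1 × 2^4 = 16
Bit 5: 1 × 2^5 = 32
Bit 6: 1 × 2^6 = 64
Bit 9: 1 × 2^9 = 512
Bit 10: 1 × 2^10 = 1024
Bit 13: 1 × 2^13 = 8192
Sum = 4 + 8 + 16 + 32 + 64 + 512 + 1024 + 8192
= 9852


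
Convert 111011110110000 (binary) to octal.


Group into 3-bit groups: 111011110110000
  111 = 7
  011 = 3
  110 = 6
  110 = 6
  000 = 0
= 0o73660


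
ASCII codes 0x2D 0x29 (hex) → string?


Codes (hex): 0x2D 0x29
Per-code ASCII lookup:
  0x2D = 45  (special character) → '-'
  0x29 = 41  (special character) → ')'
= '-)'


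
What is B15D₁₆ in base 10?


Positional values:
Position 0: D × 16^0 = 13 × 1 = 13
Position 1: 5 × 16^1 = 5 × 16 = 80
Position 2: 1 × 16^2 = 1 × 256 = 256
Position 3: B × 16^3 = 11 × 4096 = 45056
Sum = 13 + 80 + 256 + 45056
= 45405


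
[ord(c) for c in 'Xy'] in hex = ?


String: 'Xy'  (2 characters)
Per-character ASCII lookup:
  'X': uppercase starts at 65: 'X' = 65 + 23 = 88 → 0x58
  'y': lowercase starts at 97: 'y' = 97 + 24 = 121 → 0x79
= 0x58 0x79


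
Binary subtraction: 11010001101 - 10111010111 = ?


Align and subtract column by column (LSB to MSB, borrowing when needed):
  11010001101
- 10111010111
  -----------
  col 0: (1 - 0 borrow-in) - 1 → 1 - 1 = 0, borrow out 0
  col 1: (0 - 0 borrow-in) - 1 → borrow from next column: (0+2) - 1 = 1, borrow out 1
  col 2: (1 - 1 borrow-in) - 1 → borrow from next column: (0+2) - 1 = 1, borrow out 1
  col 3: (1 - 1 borrow-in) - 0 → 0 - 0 = 0, borrow out 0
  col 4: (0 - 0 borrow-in) - 1 → borrow from next column: (0+2) - 1 = 1, borrow out 1
  col 5: (0 - 1 borrow-in) - 0 → borrow from next column: (-1+2) - 0 = 1, borrow out 1
  col 6: (0 - 1 borrow-in) - 1 → borrow from next column: (-1+2) - 1 = 0, borrow out 1
  col 7: (1 - 1 borrow-in) - 1 → borrow from next column: (0+2) - 1 = 1, borrow out 1
  col 8: (0 - 1 borrow-in) - 1 → borrow from next column: (-1+2) - 1 = 0, borrow out 1
  col 9: (1 - 1 borrow-in) - 0 → 0 - 0 = 0, borrow out 0
  col 10: (1 - 0 borrow-in) - 1 → 1 - 1 = 0, borrow out 0
Reading bits MSB→LSB: 00010110110
Strip leading zeros: 10110110
= 10110110


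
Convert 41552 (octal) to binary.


Each octal digit → 3 binary bits:
  4 = 100
  1 = 001
  5 = 101
  5 = 101
  2 = 010
Concatenate: 100 001 101 101 010
= 100001101101010


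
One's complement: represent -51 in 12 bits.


Original: 000000110011
Invert all bits:
  bit 0: 0 → 1
  bit 1: 0 → 1
  bit 2: 0 → 1
  bit 3: 0 → 1
  bit 4: 0 → 1
  bit 5: 0 → 1
  bit 6: 1 → 0
  bit 7: 1 → 0
  bit 8: 0 → 1
  bit 9: 0 → 1
  bit 10: 1 → 0
  bit 11: 1 → 0
= 111111001100


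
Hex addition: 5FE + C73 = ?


Align and add column by column (LSB to MSB, each column mod 16 with carry):
  05FE
+ 0C73
  ----
  col 0: E(14) + 3(3) + 0 (carry in) = 17 → 1(1), carry out 1
  col 1: F(15) + 7(7) + 1 (carry in) = 23 → 7(7), carry out 1
  col 2: 5(5) + C(12) + 1 (carry in) = 18 → 2(2), carry out 1
  col 3: 0(0) + 0(0) + 1 (carry in) = 1 → 1(1), carry out 0
Reading digits MSB→LSB: 1271
Strip leading zeros: 1271
= 0x1271


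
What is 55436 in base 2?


Divide by 2 repeatedly:
55436 ÷ 2 = 27718 remainder 0
27718 ÷ 2 = 13859 remainder 0
13859 ÷ 2 = 6929 remainder 1
6929 ÷ 2 = 3464 remainder 1
3464 ÷ 2 = 1732 remainder 0
1732 ÷ 2 = 866 remainder 0
866 ÷ 2 = 433 remainder 0
433 ÷ 2 = 216 remainder 1
216 ÷ 2 = 108 remainder 0
108 ÷ 2 = 54 remainder 0
54 ÷ 2 = 27 remainder 0
27 ÷ 2 = 13 remainder 1
13 ÷ 2 = 6 remainder 1
6 ÷ 2 = 3 remainder 0
3 ÷ 2 = 1 remainder 1
1 ÷ 2 = 0 remainder 1
Reading remainders bottom-up:
= 1101100010001100


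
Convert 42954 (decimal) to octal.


Divide by 8 repeatedly:
42954 ÷ 8 = 5369 remainder 2
5369 ÷ 8 = 671 remainder 1
671 ÷ 8 = 83 remainder 7
83 ÷ 8 = 10 remainder 3
10 ÷ 8 = 1 remainder 2
1 ÷ 8 = 0 remainder 1
Reading remainders bottom-up:
= 0o123712


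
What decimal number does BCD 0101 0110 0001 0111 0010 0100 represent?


Each 4-bit group → digit:
  0101 → 5
  0110 → 6
  0001 → 1
  0111 → 7
  0010 → 2
  0100 → 4
= 561724


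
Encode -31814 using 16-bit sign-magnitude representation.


Sign bit: 1 (negative)
Magnitude: 31814 = 111110001000110
= 1111110001000110


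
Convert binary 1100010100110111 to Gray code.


Binary: 1100010100110111
Gray code: G = B XOR (B >> 1)
B >> 1 = 0110001010011011
1100010100110111 XOR 0110001010011011:
  1 XOR 0 = 1
  1 XOR 1 = 0
  0 XOR 1 = 1
  0 XOR 0 = 0
  0 XOR 0 = 0
  1 XOR 0 = 1
  0 XOR 1 = 1
  1 XOR 0 = 1
  0 XOR 1 = 1
  0 XOR 0 = 0
  1 XOR 0 = 1
  1 XOR 1 = 0
  0 XOR 1 = 1
  1 XOR 0 = 1
  1 XOR 1 = 0
  1 XOR 1 = 0
= 1010011110101100


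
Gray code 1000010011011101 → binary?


Gray code: 1000010011011101
MSB stays the same: 1
Each subsequent bit = prev_binary XOR current_gray:
  B[1] = 1 XOR 0 = 1
  B[2] = 1 XOR 0 = 1
  B[3] = 1 XOR 0 = 1
  B[4] = 1 XOR 0 = 1
  B[5] = 1 XOR 1 = 0
  B[6] = 0 XOR 0 = 0
  B[7] = 0 XOR 0 = 0
  B[8] = 0 XOR 1 = 1
  B[9] = 1 XOR 1 = 0
  B[10] = 0 XOR 0 = 0
  B[11] = 0 XOR 1 = 1
  B[12] = 1 XOR 1 = 0
  B[13] = 0 XOR 1 = 1
  B[14] = 1 XOR 0 = 1
  B[15] = 1 XOR 1 = 0
= 1111100010010110 (63638 decimal)


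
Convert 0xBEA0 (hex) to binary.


Each hex digit → 4 binary bits:
  B = 1011
  E = 1110
  A = 1010
  0 = 0000
Concatenate: 1011 1110 1010 0000
= 1011111010100000


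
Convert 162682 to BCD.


Each digit → 4-bit binary:
  1 → 0001
  6 → 0110
  2 → 0010
  6 → 0110
  8 → 1000
  2 → 0010
= 0001 0110 0010 0110 1000 0010


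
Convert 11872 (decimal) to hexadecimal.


Divide by 16 repeatedly:
11872 ÷ 16 = 742 remainder 0 (0)
742 ÷ 16 = 46 remainder 6 (6)
46 ÷ 16 = 2 remainder 14 (E)
2 ÷ 16 = 0 remainder 2 (2)
Reading remainders bottom-up:
= 0x2E60


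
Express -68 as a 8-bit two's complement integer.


Original: 01000100
Step 1 - Invert all bits: 10111011
Step 2 - Add 1: 10111011 + 1
= 10111100 (represents -68)


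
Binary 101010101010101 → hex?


Group into 4-bit nibbles: 0101010101010101
  0101 = 5
  0101 = 5
  0101 = 5
  0101 = 5
= 0x5555


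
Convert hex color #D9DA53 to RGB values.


Hex: #D9DA53
R = D9₁₆ = 217
G = DA₁₆ = 218
B = 53₁₆ = 83
= RGB(217, 218, 83)


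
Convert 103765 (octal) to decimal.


Positional values:
Position 0: 5 × 8^0 = 5
Position 1: 6 × 8^1 = 48
Position 2: 7 × 8^2 = 448
Position 3: 3 × 8^3 = 1536
Position 4: 0 × 8^4 = 0
Position 5: 1 × 8^5 = 32768
Sum = 5 + 48 + 448 + 1536 + 0 + 32768
= 34805


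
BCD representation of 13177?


Each digit → 4-bit binary:
  1 → 0001
  3 → 0011
  1 → 0001
  7 → 0111
  7 → 0111
= 0001 0011 0001 0111 0111


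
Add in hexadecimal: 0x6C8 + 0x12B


Align and add column by column (LSB to MSB, each column mod 16 with carry):
  06C8
+ 012B
  ----
  col 0: 8(8) + B(11) + 0 (carry in) = 19 → 3(3), carry out 1
  col 1: C(12) + 2(2) + 1 (carry in) = 15 → F(15), carry out 0
  col 2: 6(6) + 1(1) + 0 (carry in) = 7 → 7(7), carry out 0
  col 3: 0(0) + 0(0) + 0 (carry in) = 0 → 0(0), carry out 0
Reading digits MSB→LSB: 07F3
Strip leading zeros: 7F3
= 0x7F3


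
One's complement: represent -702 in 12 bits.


Original: 001010111110
Invert all bits:
  bit 0: 0 → 1
  bit 1: 0 → 1
  bit 2: 1 → 0
  bit 3: 0 → 1
  bit 4: 1 → 0
  bit 5: 0 → 1
  bit 6: 1 → 0
  bit 7: 1 → 0
  bit 8: 1 → 0
  bit 9: 1 → 0
  bit 10: 1 → 0
  bit 11: 0 → 1
= 110101000001


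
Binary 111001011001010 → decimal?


Positional values:
Bit 1: 1 × 2^1 = 2
Bit 3: 1 × 2^3 = 8
Bit 6: 1 × 2^6 = 64
Bit 7: 1 × 2^7 = 128
Bit 9: 1 × 2^9 = 512
Bit 12: 1 × 2^12 = 4096
Bit 13: 1 × 2^13 = 8192
Bit 14: 1 × 2^14 = 16384
Sum = 2 + 8 + 64 + 128 + 512 + 4096 + 8192 + 16384
= 29386


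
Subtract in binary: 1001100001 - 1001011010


Align and subtract column by column (LSB to MSB, borrowing when needed):
  1001100001
- 1001011010
  ----------
  col 0: (1 - 0 borrow-in) - 0 → 1 - 0 = 1, borrow out 0
  col 1: (0 - 0 borrow-in) - 1 → borrow from next column: (0+2) - 1 = 1, borrow out 1
  col 2: (0 - 1 borrow-in) - 0 → borrow from next column: (-1+2) - 0 = 1, borrow out 1
  col 3: (0 - 1 borrow-in) - 1 → borrow from next column: (-1+2) - 1 = 0, borrow out 1
  col 4: (0 - 1 borrow-in) - 1 → borrow from next column: (-1+2) - 1 = 0, borrow out 1
  col 5: (1 - 1 borrow-in) - 0 → 0 - 0 = 0, borrow out 0
  col 6: (1 - 0 borrow-in) - 1 → 1 - 1 = 0, borrow out 0
  col 7: (0 - 0 borrow-in) - 0 → 0 - 0 = 0, borrow out 0
  col 8: (0 - 0 borrow-in) - 0 → 0 - 0 = 0, borrow out 0
  col 9: (1 - 0 borrow-in) - 1 → 1 - 1 = 0, borrow out 0
Reading bits MSB→LSB: 0000000111
Strip leading zeros: 111
= 111


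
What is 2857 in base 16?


Divide by 16 repeatedly:
2857 ÷ 16 = 178 remainder 9 (9)
178 ÷ 16 = 11 remainder 2 (2)
11 ÷ 16 = 0 remainder 11 (B)
Reading remainders bottom-up:
= 0xB29


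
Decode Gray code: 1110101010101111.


Gray code: 1110101010101111
MSB stays the same: 1
Each subsequent bit = prev_binary XOR current_gray:
  B[1] = 1 XOR 1 = 0
  B[2] = 0 XOR 1 = 1
  B[3] = 1 XOR 0 = 1
  B[4] = 1 XOR 1 = 0
  B[5] = 0 XOR 0 = 0
  B[6] = 0 XOR 1 = 1
  B[7] = 1 XOR 0 = 1
  B[8] = 1 XOR 1 = 0
  B[9] = 0 XOR 0 = 0
  B[10] = 0 XOR 1 = 1
  B[11] = 1 XOR 0 = 1
  B[12] = 1 XOR 1 = 0
  B[13] = 0 XOR 1 = 1
  B[14] = 1 XOR 1 = 0
  B[15] = 0 XOR 1 = 1
= 1011001100110101 (45877 decimal)


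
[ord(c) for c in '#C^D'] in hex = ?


String: '#C^D'  (4 characters)
Per-character ASCII lookup:
  '#': special character: '#' = 35 → 0x23
  'C': uppercase starts at 65: 'C' = 65 + 2 = 67 → 0x43
  '^': special character: '^' = 94 → 0x5E
  'D': uppercase starts at 65: 'D' = 65 + 3 = 68 → 0x44
= 0x23 0x43 0x5E 0x44
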